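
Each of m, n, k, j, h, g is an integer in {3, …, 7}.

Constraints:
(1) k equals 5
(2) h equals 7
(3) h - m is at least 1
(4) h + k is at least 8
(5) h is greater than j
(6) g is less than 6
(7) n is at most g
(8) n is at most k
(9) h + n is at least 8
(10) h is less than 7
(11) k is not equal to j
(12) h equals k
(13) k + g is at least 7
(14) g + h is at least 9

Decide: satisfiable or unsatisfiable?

Constraint 2 fixes h = 7 and constraint 1 fixes k = 5, but constraint 12 requires h = k. Since 7 ≠ 5, contradiction.

Unsatisfiable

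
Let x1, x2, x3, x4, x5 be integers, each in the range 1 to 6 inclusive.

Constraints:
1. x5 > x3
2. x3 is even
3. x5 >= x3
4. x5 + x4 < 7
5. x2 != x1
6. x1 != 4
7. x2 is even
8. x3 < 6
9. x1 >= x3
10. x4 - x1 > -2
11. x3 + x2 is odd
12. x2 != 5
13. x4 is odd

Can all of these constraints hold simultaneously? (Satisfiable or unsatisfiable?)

Unsatisfiable

Constraint 2 makes x3 even and constraint 7 makes x2 even, so x3 + x2 must be even. Constraint 11 says x3 + x2 is odd — contradiction.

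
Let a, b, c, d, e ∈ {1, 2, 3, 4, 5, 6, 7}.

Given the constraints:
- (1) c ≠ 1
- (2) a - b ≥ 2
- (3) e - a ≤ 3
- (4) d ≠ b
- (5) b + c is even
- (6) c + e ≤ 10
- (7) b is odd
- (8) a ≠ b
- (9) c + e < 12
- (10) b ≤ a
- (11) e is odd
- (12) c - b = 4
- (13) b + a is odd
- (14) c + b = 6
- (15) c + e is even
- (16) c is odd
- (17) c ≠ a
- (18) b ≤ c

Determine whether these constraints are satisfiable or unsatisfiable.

Setting (a, b, c, d, e) = (4, 1, 5, 2, 5) satisfies everything: constraint 2: a - b = 3; constraint 3: e - a = 1, and the others follow.

Satisfiable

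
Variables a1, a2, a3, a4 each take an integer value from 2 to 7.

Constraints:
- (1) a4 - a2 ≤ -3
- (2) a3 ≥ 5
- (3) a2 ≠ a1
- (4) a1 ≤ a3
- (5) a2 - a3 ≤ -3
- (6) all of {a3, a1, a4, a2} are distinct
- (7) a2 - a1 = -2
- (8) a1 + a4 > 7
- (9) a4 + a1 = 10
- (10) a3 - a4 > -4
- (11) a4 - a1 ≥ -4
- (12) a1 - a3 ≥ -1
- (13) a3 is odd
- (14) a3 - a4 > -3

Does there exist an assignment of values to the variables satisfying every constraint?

Constraints 1, 5, 11, and 12 give a4 − a1 ≥ -4, a1 − a3 ≥ -1, a3 − a2 ≥ 3, a2 − a4 ≥ 3.
Adding all 4 inequalities: the left sides telescope to 0, and the right sides sum to (-4) + (-1) + 3 + 3 = 1. So 0 ≥ 1, which is false.

Unsatisfiable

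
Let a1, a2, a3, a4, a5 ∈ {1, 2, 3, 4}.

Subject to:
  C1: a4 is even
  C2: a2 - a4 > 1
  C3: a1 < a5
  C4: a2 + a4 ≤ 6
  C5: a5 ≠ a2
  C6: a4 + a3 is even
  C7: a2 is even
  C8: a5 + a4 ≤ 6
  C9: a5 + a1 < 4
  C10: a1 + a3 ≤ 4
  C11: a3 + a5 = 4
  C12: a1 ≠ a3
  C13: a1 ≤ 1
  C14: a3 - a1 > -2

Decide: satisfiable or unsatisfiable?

Satisfiable

Setting (a1, a2, a3, a4, a5) = (1, 4, 2, 2, 2) satisfies everything: constraint 2: a2 - a4 = 2; constraint 4: a2 + a4 = 6; constraint 8: a5 + a4 = 4, and the others follow.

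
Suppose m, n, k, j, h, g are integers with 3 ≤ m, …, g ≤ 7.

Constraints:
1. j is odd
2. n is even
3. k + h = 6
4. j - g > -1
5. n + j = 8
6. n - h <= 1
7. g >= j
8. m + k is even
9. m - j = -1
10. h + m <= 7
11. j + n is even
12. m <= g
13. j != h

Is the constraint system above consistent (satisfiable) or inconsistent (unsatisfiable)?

Constraint 1 makes j odd and constraint 2 makes n even, so j + n must be odd. Constraint 11 says j + n is even — contradiction.

Unsatisfiable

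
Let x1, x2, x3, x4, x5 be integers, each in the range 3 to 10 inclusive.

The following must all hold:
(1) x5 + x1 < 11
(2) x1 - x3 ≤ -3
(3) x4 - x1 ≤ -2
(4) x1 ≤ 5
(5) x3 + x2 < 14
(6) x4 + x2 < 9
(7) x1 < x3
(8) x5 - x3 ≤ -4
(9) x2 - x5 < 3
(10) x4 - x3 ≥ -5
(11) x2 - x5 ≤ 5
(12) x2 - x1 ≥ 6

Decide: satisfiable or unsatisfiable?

Constraints 3, 8, 10, 11, and 12 give x5 − x2 ≥ -5, x2 − x1 ≥ 6, x1 − x4 ≥ 2, x4 − x3 ≥ -5, x3 − x5 ≥ 4.
Adding all 5 inequalities: the left sides telescope to 0, and the right sides sum to (-5) + 6 + 2 + (-5) + 4 = 2. So 0 ≥ 2, which is false.

Unsatisfiable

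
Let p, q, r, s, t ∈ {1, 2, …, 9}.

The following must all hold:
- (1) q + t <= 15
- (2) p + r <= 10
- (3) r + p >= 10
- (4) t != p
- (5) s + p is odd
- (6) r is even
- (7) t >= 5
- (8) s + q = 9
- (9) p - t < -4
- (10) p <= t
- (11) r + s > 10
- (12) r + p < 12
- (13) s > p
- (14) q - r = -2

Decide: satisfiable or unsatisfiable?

Setting (p, q, r, s, t) = (2, 6, 8, 3, 7) satisfies everything: constraint 1: q + t = 13; constraint 2: p + r = 10, and the others follow.

Satisfiable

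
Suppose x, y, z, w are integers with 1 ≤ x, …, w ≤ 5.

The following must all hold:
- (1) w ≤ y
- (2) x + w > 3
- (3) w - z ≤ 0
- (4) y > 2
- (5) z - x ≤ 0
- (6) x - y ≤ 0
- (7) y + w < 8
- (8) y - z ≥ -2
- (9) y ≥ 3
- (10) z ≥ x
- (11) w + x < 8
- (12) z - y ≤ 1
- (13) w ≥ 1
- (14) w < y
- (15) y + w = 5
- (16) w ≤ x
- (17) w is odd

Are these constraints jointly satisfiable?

Satisfiable

Take x = 4, y = 4, z = 4, w = 1. Then constraint 2: x + w = 5; constraint 3: w - z = -3; constraint 5: z - x = 0, and every other listed constraint is also met.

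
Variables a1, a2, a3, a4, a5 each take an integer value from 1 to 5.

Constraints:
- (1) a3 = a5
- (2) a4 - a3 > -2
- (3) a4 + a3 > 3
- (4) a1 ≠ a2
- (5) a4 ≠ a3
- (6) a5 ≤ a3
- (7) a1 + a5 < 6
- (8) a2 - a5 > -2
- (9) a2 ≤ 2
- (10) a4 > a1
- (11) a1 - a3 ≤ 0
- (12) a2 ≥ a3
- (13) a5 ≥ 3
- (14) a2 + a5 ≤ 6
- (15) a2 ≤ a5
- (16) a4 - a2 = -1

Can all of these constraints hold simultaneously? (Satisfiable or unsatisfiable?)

Unsatisfiable

From constraints 6 and 13: a3 ≥ a5 and a5 ≥ 3, so a3 ≥ 3. From constraints 9 and 12: a3 ≤ a2 and a2 ≤ 2, so a3 ≤ 2. But 2 < 3, so no value of a3 works.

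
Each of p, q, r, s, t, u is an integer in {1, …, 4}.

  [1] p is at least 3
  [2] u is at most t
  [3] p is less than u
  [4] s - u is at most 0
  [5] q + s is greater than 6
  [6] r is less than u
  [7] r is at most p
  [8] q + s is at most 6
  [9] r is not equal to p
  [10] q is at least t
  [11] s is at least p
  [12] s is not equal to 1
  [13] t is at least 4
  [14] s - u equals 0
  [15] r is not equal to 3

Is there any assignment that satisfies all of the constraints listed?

Unsatisfiable

From constraints 10 and 13: q ≥ t ≥ 4. From constraints 1 and 11: s ≥ p ≥ 3. Hence q + s ≥ 7. But constraint 8 requires q + s ≤ 6, and 6 < 7. Contradiction.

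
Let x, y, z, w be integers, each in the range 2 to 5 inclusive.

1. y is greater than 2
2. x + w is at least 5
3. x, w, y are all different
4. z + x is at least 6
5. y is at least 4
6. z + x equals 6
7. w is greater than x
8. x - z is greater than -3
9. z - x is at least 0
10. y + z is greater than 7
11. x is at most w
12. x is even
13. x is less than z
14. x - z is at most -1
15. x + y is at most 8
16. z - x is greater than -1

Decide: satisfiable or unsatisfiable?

Try x = 2, y = 4, z = 4, w = 5.
Check constraint 2: x + w = 7; constraint 4: z + x = 6; constraint 6: z + x = 6. The remaining constraints are straightforward to verify.

Satisfiable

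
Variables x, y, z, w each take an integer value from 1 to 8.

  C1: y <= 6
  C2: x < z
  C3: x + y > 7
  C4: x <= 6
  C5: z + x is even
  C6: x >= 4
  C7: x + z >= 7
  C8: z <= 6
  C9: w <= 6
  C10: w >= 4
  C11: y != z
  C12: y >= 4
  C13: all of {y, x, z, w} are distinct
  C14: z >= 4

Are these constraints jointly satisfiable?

Constraints 1, 4, 6, 8, 9, 10, 12, and 14 confine each of y, x, z, w to the 3 values {4, …, 6}.
Constraint 13 requires all 4 of them to be distinct, but only 3 values are available — impossible by the pigeonhole principle.

Unsatisfiable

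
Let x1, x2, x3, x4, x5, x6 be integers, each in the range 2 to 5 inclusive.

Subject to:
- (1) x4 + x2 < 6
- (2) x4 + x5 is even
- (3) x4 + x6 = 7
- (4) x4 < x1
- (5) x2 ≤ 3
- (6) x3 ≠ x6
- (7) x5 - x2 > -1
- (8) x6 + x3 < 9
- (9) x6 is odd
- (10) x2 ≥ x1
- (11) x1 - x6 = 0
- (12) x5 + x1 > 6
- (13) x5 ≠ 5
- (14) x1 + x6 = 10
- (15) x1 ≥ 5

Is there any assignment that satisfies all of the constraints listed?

From constraints 10 and 15: x2 ≥ x1 and x1 ≥ 5, so x2 ≥ 5. From constraint 5: x2 ≤ 3. But 3 < 5, so no value of x2 works.

Unsatisfiable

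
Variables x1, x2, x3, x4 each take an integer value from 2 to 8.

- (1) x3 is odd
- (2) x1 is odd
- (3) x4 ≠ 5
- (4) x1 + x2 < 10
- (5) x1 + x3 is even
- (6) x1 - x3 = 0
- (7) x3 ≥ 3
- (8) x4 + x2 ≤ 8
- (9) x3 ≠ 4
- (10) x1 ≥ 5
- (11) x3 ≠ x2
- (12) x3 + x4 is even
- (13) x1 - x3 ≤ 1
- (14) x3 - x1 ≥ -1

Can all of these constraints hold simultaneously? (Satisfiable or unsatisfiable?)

Satisfiable

Try x1 = 5, x2 = 2, x3 = 5, x4 = 3.
Check constraint 4: x1 + x2 = 7; constraint 6: x1 - x3 = 0. The remaining constraints are straightforward to verify.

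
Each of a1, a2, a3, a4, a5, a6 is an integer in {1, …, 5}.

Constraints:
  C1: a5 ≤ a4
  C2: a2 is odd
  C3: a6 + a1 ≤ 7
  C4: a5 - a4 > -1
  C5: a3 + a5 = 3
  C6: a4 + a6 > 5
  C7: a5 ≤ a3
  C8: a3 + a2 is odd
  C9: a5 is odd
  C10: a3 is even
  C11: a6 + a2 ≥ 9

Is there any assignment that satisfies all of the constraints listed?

Setting (a1, a2, a3, a4, a5, a6) = (1, 5, 2, 1, 1, 5) satisfies everything: constraint 3: a6 + a1 = 6; constraint 4: a5 - a4 = 0; constraint 5: a3 + a5 = 3, and the others follow.

Satisfiable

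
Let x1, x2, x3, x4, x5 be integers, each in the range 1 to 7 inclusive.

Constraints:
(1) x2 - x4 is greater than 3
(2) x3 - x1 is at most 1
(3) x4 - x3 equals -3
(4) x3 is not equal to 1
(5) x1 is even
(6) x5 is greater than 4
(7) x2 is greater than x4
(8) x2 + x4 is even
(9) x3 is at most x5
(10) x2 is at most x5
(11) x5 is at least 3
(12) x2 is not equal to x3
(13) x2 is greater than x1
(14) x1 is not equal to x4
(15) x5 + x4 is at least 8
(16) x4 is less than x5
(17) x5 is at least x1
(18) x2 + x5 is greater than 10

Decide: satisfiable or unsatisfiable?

Try x1 = 4, x2 = 5, x3 = 4, x4 = 1, x5 = 7.
Check constraint 1: x2 - x4 = 4; constraint 2: x3 - x1 = 0. The remaining constraints are straightforward to verify.

Satisfiable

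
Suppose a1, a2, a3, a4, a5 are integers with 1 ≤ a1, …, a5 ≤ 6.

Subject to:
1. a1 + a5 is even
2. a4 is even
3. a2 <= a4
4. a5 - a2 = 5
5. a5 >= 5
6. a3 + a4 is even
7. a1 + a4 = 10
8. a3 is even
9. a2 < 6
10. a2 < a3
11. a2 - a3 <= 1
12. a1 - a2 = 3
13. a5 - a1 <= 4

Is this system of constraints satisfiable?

Setting (a1, a2, a3, a4, a5) = (4, 1, 2, 6, 6) satisfies everything: constraint 4: a5 - a2 = 5; constraint 7: a1 + a4 = 10; constraint 11: a2 - a3 = -1, and the others follow.

Satisfiable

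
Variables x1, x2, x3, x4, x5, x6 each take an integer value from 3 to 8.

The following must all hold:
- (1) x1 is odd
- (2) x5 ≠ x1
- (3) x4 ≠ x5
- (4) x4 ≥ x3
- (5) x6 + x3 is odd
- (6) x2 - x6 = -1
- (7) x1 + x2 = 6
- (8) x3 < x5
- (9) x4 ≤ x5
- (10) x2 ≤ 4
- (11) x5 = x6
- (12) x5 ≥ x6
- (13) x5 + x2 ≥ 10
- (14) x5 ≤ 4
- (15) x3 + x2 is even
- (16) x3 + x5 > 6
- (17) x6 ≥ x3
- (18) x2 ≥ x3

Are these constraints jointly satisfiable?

Unsatisfiable

From constraint 14: x5 ≤ 4. From constraint 10: x2 ≤ 4. Hence x5 + x2 ≤ 8. But constraint 13 requires x5 + x2 ≥ 10, and 10 > 8. Contradiction.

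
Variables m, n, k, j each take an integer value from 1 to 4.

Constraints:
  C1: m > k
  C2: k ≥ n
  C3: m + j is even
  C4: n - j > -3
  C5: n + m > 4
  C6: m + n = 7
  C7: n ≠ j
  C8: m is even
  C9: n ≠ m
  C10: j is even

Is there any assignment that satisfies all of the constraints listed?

Satisfiable

Setting (m, n, k, j) = (4, 3, 3, 4) satisfies everything: constraint 4: n - j = -1; constraint 5: n + m = 7; constraint 6: m + n = 7, and the others follow.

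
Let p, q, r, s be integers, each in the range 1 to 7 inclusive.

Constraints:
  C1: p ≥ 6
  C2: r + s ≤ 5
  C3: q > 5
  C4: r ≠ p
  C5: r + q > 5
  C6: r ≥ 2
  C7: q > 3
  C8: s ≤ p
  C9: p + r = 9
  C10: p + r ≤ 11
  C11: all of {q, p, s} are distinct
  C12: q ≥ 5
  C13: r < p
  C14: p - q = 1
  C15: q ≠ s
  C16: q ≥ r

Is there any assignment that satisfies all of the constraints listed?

Try p = 7, q = 6, r = 2, s = 3.
Check constraint 2: r + s = 5; constraint 5: r + q = 8. The remaining constraints are straightforward to verify.

Satisfiable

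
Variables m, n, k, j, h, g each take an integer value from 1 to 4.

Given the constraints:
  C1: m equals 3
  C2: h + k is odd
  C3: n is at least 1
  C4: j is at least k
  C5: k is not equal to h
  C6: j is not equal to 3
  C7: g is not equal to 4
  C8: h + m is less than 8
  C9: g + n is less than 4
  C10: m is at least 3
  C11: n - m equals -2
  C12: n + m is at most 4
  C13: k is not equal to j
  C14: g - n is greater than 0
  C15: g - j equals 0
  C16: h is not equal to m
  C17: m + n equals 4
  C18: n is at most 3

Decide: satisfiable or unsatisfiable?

Satisfiable

Take m = 3, n = 1, k = 1, j = 2, h = 2, g = 2. Then constraint 8: h + m = 5; constraint 9: g + n = 3; constraint 11: n - m = -2, and every other listed constraint is also met.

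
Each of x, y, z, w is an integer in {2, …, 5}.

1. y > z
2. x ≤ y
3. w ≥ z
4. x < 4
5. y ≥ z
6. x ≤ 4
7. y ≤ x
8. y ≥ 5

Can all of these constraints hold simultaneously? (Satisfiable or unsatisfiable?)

From constraints 7 and 8: x ≥ y and y ≥ 5, so x ≥ 5. From constraint 6: x ≤ 4. But 4 < 5, so no value of x works.

Unsatisfiable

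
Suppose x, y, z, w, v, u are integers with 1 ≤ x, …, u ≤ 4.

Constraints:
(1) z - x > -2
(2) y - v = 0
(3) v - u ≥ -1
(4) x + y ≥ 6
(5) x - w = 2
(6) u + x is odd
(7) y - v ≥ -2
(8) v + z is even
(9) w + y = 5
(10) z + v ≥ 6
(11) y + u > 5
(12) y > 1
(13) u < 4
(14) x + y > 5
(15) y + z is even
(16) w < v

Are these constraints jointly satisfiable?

Satisfiable

Take x = 3, y = 4, z = 4, w = 1, v = 4, u = 2. Then constraint 1: z - x = 1; constraint 2: y - v = 0; constraint 3: v - u = 2, and every other listed constraint is also met.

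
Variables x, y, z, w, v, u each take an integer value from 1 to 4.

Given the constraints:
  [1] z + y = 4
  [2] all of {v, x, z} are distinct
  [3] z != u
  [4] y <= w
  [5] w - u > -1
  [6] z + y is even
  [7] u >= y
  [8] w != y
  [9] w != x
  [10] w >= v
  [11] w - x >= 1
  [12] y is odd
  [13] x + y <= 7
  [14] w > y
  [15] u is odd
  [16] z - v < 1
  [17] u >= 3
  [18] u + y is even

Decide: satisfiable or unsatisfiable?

Try x = 2, y = 3, z = 1, w = 4, v = 3, u = 3.
Check constraint 1: z + y = 4; constraint 5: w - u = 1; constraint 11: w - x = 2. The remaining constraints are straightforward to verify.

Satisfiable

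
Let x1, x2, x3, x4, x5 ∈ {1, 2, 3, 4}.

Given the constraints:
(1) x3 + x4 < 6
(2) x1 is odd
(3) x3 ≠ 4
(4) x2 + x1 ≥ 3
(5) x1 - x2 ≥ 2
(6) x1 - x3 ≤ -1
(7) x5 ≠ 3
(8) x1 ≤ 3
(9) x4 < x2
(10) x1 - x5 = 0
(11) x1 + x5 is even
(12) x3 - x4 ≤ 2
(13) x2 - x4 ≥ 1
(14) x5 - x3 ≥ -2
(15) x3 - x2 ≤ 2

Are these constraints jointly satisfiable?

Unsatisfiable

Constraints 5, 6, 12, and 13 give x4 − x3 ≥ -2, x3 − x1 ≥ 1, x1 − x2 ≥ 2, x2 − x4 ≥ 1.
Adding all 4 inequalities: the left sides telescope to 0, and the right sides sum to (-2) + 1 + 2 + 1 = 2. So 0 ≥ 2, which is false.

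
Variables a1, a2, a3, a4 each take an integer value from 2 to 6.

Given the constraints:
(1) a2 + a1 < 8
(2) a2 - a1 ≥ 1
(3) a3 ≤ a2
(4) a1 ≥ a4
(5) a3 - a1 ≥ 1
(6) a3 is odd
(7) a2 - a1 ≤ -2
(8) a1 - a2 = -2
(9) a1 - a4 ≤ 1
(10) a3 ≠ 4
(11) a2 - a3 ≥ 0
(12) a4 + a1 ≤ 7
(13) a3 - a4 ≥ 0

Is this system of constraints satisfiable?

Unsatisfiable

Constraints 7, 9, 11, and 13 give a2 − a3 ≥ 0, a3 − a4 ≥ 0, a4 − a1 ≥ -1, a1 − a2 ≥ 2.
Adding all 4 inequalities: the left sides telescope to 0, and the right sides sum to 0 + 0 + (-1) + 2 = 1. So 0 ≥ 1, which is false.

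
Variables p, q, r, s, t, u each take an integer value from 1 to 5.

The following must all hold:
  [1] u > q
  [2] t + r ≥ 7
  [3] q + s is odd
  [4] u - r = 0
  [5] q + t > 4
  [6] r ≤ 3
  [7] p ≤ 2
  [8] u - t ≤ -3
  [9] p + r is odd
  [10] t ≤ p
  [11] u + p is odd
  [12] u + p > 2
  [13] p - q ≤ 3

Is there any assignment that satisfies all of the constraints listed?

Unsatisfiable

From constraints 7 and 10: t ≤ p ≤ 2. From constraint 6: r ≤ 3. Hence t + r ≤ 5. But constraint 2 requires t + r ≥ 7, and 7 > 5. Contradiction.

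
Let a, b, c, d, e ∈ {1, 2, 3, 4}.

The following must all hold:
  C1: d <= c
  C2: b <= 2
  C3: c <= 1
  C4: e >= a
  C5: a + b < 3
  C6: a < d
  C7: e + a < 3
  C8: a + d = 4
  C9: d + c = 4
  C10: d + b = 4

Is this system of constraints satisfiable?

From constraints 1 and 3: d ≤ c ≤ 1. From constraint 2: b ≤ 2. Hence d + b ≤ 3. But constraint 10 requires d + b = 4, and 4 > 3. Contradiction.

Unsatisfiable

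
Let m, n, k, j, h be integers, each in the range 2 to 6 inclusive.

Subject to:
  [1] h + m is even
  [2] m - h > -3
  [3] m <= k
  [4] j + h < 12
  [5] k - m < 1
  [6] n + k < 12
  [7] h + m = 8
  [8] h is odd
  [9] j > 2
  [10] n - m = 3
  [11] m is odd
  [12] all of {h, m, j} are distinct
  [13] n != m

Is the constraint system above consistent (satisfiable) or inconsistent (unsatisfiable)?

Try m = 3, n = 6, k = 3, j = 6, h = 5.
Check constraint 2: m - h = -2; constraint 4: j + h = 11. The remaining constraints are straightforward to verify.

Satisfiable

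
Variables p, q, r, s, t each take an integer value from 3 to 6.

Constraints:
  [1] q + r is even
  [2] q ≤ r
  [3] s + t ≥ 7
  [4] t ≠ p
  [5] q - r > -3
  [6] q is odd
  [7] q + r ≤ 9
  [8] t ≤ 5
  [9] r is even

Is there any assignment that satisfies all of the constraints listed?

Constraint 6 makes q odd and constraint 9 makes r even, so q + r must be odd. Constraint 1 says q + r is even — contradiction.

Unsatisfiable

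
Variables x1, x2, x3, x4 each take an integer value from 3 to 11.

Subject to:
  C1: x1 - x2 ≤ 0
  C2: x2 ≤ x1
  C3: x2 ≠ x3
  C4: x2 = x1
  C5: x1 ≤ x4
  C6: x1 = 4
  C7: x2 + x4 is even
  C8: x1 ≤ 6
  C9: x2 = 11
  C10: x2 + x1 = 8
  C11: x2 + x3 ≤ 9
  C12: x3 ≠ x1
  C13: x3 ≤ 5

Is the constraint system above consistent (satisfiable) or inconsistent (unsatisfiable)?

Constraint 9 fixes x2 = 11 and constraint 6 fixes x1 = 4, but constraint 4 requires x2 = x1. Since 11 ≠ 4, contradiction.

Unsatisfiable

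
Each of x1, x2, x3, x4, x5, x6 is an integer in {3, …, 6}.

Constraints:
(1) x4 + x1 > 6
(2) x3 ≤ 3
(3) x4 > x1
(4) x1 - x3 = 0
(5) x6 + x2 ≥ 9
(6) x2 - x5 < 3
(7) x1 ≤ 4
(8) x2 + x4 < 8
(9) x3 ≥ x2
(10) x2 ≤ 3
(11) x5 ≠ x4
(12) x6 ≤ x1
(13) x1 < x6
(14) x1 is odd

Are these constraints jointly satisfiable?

From constraints 7 and 12: x6 ≤ x1 ≤ 4. From constraint 10: x2 ≤ 3. Hence x6 + x2 ≤ 7. But constraint 5 requires x6 + x2 ≥ 9, and 9 > 7. Contradiction.

Unsatisfiable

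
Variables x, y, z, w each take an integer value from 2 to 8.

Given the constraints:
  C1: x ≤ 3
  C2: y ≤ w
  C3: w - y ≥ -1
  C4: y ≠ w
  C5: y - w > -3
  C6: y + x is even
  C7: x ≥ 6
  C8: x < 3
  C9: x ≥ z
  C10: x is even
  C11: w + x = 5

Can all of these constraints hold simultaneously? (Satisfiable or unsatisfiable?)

Unsatisfiable

From constraint 7: x ≥ 6. From constraint 8: x ≤ 2. But 2 < 6, so no value of x works.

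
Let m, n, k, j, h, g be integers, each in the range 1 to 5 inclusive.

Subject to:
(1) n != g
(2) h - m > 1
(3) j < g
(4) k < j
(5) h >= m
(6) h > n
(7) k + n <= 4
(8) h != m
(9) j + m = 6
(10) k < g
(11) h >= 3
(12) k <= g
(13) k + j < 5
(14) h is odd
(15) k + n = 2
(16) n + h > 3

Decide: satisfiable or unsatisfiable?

One satisfying assignment is m = 3, n = 1, k = 1, j = 3, h = 5, g = 4.
For the less obvious constraints — constraint 2: h - m = 2; constraint 7: k + n = 2; constraint 9: j + m = 6 — and the others hold by inspection.

Satisfiable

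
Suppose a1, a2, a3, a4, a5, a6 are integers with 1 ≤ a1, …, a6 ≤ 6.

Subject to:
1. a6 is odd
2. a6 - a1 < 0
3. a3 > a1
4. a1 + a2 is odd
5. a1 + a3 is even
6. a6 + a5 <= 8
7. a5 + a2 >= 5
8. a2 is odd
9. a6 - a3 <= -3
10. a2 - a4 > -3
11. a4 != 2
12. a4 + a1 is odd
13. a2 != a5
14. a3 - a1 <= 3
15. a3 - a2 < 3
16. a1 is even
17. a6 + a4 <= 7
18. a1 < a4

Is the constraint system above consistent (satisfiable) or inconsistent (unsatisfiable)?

Setting (a1, a2, a3, a4, a5, a6) = (2, 3, 4, 5, 5, 1) satisfies everything: constraint 2: a6 - a1 = -1; constraint 6: a6 + a5 = 6; constraint 7: a5 + a2 = 8, and the others follow.

Satisfiable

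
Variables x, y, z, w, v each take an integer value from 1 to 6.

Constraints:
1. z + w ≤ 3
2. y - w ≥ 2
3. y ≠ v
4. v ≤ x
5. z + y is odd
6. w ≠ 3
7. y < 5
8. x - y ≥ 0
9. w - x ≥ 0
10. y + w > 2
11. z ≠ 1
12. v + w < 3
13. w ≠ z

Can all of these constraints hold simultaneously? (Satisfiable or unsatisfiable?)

Constraints 2, 8, and 9 give y − w ≥ 2, w − x ≥ 0, x − y ≥ 0.
Adding all 3 inequalities: the left sides telescope to 0, and the right sides sum to 2 + 0 + 0 = 2. So 0 ≥ 2, which is false.

Unsatisfiable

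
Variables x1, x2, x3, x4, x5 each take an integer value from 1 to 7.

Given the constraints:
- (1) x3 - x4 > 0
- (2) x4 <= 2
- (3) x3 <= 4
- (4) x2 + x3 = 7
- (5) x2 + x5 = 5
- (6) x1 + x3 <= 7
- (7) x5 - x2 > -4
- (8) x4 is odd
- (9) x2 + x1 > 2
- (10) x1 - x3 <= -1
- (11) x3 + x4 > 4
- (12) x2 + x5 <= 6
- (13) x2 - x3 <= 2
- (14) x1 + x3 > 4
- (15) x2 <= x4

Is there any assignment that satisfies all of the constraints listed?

Unsatisfiable

From constraints 2 and 15: x2 ≤ x4 ≤ 2. From constraint 3: x3 ≤ 4. Hence x2 + x3 ≤ 6. But constraint 4 requires x2 + x3 = 7, and 7 > 6. Contradiction.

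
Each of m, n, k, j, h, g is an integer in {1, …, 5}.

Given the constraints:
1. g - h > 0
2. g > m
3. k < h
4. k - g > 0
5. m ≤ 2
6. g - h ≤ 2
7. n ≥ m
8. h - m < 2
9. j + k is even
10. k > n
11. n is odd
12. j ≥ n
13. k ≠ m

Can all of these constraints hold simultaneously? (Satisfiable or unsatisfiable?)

Unsatisfiable

Constraints 1, 3, and 4 give h < g, g < k, k < h. Chaining: h < g < k < h, which forces h < h — impossible.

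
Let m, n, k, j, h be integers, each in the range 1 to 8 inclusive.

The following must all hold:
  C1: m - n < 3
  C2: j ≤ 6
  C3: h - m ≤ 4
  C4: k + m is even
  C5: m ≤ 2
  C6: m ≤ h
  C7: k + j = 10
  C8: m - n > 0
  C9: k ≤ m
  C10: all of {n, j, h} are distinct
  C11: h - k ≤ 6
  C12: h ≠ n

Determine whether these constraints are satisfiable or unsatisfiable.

Unsatisfiable

From constraints 5 and 9: k ≤ m ≤ 2. From constraint 2: j ≤ 6. Hence k + j ≤ 8. But constraint 7 requires k + j = 10, and 10 > 8. Contradiction.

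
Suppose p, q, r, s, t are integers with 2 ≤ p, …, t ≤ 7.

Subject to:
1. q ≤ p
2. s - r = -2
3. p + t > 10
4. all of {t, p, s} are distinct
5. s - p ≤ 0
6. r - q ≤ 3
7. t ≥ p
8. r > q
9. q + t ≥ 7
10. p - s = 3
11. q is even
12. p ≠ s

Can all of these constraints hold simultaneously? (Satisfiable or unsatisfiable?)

The assignment p = 5, q = 2, r = 4, s = 2, t = 6 works:
  constraint 2 holds since s - r = -2.
  constraint 3 holds since p + t = 11.
  constraint 5 holds since s - p = -3.
The rest check out directly.

Satisfiable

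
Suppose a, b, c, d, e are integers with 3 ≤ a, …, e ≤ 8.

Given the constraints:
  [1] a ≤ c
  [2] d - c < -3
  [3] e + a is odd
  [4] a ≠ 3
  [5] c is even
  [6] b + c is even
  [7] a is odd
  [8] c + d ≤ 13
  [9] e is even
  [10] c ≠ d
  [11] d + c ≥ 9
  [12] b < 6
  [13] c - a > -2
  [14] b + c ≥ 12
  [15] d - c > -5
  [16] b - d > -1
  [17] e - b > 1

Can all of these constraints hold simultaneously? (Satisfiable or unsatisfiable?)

One satisfying assignment is a = 7, b = 4, c = 8, d = 4, e = 8.
For the less obvious constraints — constraint 2: d - c = -4; constraint 8: c + d = 12; constraint 11: d + c = 12 — and the others hold by inspection.

Satisfiable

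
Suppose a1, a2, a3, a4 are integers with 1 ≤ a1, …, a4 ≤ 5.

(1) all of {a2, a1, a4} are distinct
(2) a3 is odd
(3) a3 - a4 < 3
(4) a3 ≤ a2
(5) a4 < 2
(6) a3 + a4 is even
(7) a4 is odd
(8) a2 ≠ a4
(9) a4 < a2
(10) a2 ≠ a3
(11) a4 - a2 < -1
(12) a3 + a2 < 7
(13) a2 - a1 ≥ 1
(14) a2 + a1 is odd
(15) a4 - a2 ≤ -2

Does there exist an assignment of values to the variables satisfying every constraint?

Satisfiable

One satisfying assignment is a1 = 3, a2 = 4, a3 = 1, a4 = 1.
For the less obvious constraints — constraint 3: a3 - a4 = 0; constraint 11: a4 - a2 = -3 — and the others hold by inspection.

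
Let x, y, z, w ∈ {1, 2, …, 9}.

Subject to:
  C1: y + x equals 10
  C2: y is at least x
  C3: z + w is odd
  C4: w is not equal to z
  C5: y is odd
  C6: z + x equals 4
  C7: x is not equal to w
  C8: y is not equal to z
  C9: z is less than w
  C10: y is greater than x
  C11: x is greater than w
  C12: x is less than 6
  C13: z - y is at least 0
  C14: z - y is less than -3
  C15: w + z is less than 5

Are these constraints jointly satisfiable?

Unsatisfiable

Constraints 2, 9, 11, and 13 give x ≤ y, y ≤ z, z < w, w < x. Chaining: x ≤ y ≤ z < w < x, which forces x < x — impossible.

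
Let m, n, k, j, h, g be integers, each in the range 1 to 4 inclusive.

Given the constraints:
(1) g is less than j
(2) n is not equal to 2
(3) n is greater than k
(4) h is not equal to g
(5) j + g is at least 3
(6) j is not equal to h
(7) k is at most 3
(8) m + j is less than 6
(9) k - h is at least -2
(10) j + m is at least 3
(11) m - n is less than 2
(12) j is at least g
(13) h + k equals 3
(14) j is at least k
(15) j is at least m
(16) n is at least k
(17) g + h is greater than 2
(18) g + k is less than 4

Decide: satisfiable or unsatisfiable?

Satisfiable

The assignment m = 2, n = 3, k = 1, j = 3, h = 2, g = 1 works:
  constraint 5 holds since j + g = 4.
  constraint 8 holds since m + j = 5.
  constraint 9 holds since k - h = -1.
The rest check out directly.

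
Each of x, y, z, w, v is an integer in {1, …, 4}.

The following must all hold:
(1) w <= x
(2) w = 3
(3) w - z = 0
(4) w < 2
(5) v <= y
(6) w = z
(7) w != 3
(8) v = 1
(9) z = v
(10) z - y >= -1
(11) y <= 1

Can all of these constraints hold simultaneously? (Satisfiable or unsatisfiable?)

Unsatisfiable

Constraint 2 fixes w = 3 and constraint 8 fixes v = 1. Constraints 6 and 9 give w = z = v, so w = v. But 3 ≠ 1 — contradiction.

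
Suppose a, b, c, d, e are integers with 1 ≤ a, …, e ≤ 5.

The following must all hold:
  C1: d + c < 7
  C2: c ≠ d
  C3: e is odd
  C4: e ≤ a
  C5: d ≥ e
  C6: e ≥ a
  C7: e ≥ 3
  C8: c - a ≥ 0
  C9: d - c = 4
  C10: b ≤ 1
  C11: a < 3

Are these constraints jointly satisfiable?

Unsatisfiable

From constraints 4 and 7: a ≥ e and e ≥ 3, so a ≥ 3. From constraint 11: a ≤ 2. But 2 < 3, so no value of a works.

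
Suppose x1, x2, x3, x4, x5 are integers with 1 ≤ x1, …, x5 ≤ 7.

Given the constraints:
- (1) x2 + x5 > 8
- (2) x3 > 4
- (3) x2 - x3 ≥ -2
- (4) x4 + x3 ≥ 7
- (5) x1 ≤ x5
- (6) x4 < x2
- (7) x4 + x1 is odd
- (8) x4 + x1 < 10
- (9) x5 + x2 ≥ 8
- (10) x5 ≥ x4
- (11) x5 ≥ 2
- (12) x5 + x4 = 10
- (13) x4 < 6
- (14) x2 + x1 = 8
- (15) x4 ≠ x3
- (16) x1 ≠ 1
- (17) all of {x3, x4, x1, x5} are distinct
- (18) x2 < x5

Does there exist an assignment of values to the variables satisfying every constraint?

Satisfiable

Setting (x1, x2, x3, x4, x5) = (4, 4, 6, 3, 7) satisfies everything: constraint 1: x2 + x5 = 11; constraint 3: x2 - x3 = -2, and the others follow.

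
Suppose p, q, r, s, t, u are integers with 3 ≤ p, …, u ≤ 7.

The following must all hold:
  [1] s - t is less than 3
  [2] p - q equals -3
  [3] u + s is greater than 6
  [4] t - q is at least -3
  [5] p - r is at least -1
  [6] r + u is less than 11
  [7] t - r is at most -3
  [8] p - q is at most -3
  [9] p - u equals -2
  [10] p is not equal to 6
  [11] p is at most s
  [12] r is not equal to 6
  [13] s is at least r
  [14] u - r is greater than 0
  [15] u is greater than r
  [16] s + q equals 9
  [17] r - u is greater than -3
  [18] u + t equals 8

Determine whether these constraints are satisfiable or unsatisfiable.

Constraints 4, 5, 7, and 8 give p − r ≥ -1, r − t ≥ 3, t − q ≥ -3, q − p ≥ 3.
Adding all 4 inequalities: the left sides telescope to 0, and the right sides sum to (-1) + 3 + (-3) + 3 = 2. So 0 ≥ 2, which is false.

Unsatisfiable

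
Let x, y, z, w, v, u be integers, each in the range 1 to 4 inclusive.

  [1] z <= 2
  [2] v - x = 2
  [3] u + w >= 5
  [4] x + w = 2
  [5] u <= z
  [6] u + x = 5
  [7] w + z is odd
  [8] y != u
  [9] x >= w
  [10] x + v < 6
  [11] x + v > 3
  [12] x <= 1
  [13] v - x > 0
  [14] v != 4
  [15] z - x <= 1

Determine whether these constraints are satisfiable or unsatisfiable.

Unsatisfiable

From constraints 1 and 5: u ≤ z ≤ 2. From constraints 9 and 12: w ≤ x ≤ 1. Hence u + w ≤ 3. But constraint 3 requires u + w ≥ 5, and 5 > 3. Contradiction.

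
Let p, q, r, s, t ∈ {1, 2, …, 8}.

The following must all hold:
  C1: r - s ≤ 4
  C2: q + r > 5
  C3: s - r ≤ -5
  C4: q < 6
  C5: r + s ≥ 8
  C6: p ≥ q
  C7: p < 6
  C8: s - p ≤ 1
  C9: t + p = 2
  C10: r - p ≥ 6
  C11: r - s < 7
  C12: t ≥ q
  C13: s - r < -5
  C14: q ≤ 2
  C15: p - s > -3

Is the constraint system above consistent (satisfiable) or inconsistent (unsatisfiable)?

Constraints 1, 8, and 10 give r − p ≥ 6, p − s ≥ -1, s − r ≥ -4.
Adding all 3 inequalities: the left sides telescope to 0, and the right sides sum to 6 + (-1) + (-4) = 1. So 0 ≥ 1, which is false.

Unsatisfiable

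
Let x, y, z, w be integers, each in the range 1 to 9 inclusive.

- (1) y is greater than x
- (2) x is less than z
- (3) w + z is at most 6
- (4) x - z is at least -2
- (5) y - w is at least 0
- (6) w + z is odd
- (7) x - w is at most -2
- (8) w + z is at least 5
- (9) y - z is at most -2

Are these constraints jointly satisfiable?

Constraints 4, 5, 7, and 9 give x − z ≥ -2, z − y ≥ 2, y − w ≥ 0, w − x ≥ 2.
Adding all 4 inequalities: the left sides telescope to 0, and the right sides sum to (-2) + 2 + 0 + 2 = 2. So 0 ≥ 2, which is false.

Unsatisfiable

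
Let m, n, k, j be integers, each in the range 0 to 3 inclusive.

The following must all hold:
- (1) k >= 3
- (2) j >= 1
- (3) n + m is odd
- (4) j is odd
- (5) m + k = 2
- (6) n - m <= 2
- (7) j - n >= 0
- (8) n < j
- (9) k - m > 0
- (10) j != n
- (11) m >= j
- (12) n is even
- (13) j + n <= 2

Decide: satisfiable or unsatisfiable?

Unsatisfiable

From constraints 2 and 11: m ≥ j ≥ 1. From constraint 1: k ≥ 3. Hence m + k ≥ 4. But constraint 5 requires m + k = 2, and 2 < 4. Contradiction.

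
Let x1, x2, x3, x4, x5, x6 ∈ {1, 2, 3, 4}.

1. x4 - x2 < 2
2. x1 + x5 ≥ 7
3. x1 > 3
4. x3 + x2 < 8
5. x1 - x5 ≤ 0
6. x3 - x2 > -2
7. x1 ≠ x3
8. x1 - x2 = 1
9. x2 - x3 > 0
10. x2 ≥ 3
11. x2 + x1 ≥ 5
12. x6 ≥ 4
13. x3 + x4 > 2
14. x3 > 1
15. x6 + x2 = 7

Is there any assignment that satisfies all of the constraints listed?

Setting (x1, x2, x3, x4, x5, x6) = (4, 3, 2, 2, 4, 4) satisfies everything: constraint 1: x4 - x2 = -1; constraint 2: x1 + x5 = 8, and the others follow.

Satisfiable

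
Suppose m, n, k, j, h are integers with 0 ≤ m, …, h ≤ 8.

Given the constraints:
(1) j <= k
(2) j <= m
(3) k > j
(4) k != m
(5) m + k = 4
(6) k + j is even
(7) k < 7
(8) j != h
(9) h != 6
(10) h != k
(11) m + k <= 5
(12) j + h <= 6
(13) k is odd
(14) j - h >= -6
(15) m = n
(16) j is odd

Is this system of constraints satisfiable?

Take m = 1, n = 1, k = 3, j = 1, h = 4. Then constraint 5: m + k = 4; constraint 11: m + k = 4; constraint 12: j + h = 5, and every other listed constraint is also met.

Satisfiable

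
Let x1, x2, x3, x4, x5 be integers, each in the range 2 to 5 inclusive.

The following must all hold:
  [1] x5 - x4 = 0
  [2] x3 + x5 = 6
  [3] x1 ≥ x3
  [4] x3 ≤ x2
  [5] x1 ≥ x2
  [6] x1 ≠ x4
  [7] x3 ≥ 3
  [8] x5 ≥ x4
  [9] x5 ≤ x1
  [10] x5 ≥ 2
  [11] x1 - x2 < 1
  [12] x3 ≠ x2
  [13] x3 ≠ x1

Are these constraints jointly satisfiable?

Satisfiable

One satisfying assignment is x1 = 5, x2 = 5, x3 = 3, x4 = 3, x5 = 3.
For the less obvious constraints — constraint 1: x5 - x4 = 0; constraint 2: x3 + x5 = 6; constraint 11: x1 - x2 = 0 — and the others hold by inspection.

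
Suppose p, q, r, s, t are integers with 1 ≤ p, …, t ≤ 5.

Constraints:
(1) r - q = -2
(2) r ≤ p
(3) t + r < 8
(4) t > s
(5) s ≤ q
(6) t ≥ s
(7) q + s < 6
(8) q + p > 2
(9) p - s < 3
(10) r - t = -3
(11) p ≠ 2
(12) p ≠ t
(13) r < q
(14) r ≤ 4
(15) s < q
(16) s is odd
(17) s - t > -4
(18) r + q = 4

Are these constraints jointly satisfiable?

Satisfiable

Take p = 1, q = 3, r = 1, s = 1, t = 4. Then constraint 1: r - q = -2; constraint 3: t + r = 5; constraint 7: q + s = 4, and every other listed constraint is also met.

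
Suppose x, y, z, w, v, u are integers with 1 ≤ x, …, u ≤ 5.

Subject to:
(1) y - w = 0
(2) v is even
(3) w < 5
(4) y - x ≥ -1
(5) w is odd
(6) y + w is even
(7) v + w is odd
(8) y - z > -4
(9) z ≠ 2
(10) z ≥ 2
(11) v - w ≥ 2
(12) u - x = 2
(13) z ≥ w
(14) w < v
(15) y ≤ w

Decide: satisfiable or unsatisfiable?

Satisfiable

Try x = 1, y = 1, z = 3, w = 1, v = 4, u = 3.
Check constraint 1: y - w = 0; constraint 4: y - x = 0; constraint 8: y - z = -2. The remaining constraints are straightforward to verify.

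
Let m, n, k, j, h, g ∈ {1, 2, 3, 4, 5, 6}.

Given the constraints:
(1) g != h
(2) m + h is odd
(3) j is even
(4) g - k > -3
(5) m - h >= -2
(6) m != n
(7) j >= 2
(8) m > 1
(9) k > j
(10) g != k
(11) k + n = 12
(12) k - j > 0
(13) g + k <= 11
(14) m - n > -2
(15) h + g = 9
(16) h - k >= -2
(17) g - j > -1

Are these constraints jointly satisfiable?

Satisfiable

Take m = 5, n = 6, k = 6, j = 4, h = 4, g = 5. Then constraint 4: g - k = -1; constraint 5: m - h = 1; constraint 11: k + n = 12, and every other listed constraint is also met.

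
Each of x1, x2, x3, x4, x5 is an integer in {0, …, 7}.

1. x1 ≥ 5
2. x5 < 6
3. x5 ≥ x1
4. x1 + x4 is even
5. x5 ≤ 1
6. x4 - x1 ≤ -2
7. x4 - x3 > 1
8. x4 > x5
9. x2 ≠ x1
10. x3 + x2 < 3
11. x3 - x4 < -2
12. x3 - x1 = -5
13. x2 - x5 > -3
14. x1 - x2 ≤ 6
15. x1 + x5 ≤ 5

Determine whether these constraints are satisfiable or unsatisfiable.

From constraint 1: x1 ≥ 5. From constraints 3 and 5: x1 ≤ x5 and x5 ≤ 1, so x1 ≤ 1. But 1 < 5, so no value of x1 works.

Unsatisfiable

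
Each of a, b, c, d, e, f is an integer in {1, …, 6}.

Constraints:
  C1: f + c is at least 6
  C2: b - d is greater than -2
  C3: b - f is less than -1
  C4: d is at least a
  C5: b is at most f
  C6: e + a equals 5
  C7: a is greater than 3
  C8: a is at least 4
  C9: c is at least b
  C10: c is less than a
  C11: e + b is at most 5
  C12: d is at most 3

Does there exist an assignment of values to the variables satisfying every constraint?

From constraints 4 and 8: d ≥ a and a ≥ 4, so d ≥ 4. From constraint 12: d ≤ 3. But 3 < 4, so no value of d works.

Unsatisfiable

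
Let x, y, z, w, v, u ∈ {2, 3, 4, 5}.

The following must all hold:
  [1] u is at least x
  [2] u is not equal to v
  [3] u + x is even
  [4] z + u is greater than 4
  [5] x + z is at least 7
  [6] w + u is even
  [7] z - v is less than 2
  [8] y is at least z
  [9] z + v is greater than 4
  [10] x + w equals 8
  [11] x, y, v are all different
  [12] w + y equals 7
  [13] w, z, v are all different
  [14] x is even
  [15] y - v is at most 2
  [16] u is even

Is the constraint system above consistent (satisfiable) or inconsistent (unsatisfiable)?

Satisfiable

Setting (x, y, z, w, v, u) = (4, 3, 3, 4, 2, 4) satisfies everything: constraint 4: z + u = 7; constraint 5: x + z = 7; constraint 7: z - v = 1, and the others follow.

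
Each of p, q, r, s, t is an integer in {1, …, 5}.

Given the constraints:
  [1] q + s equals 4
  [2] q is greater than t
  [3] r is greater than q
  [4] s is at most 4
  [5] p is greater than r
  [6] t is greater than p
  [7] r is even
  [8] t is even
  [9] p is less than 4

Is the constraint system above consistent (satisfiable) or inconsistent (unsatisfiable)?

Unsatisfiable

Constraints 2, 3, 5, and 6 give r < p, p < t, t < q, q < r. Chaining: r < p < t < q < r, which forces r < r — impossible.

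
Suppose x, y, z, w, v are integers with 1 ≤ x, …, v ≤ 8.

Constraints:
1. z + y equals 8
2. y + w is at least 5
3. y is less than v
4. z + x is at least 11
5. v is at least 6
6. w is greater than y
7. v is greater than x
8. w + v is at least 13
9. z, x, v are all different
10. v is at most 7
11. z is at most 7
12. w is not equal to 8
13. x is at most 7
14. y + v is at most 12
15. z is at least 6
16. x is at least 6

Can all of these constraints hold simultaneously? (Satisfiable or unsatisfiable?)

Unsatisfiable

Constraints 5, 10, 11, 13, 15, and 16 confine each of z, x, v to the 2 values {6, 7}.
Constraint 9 requires all 3 of them to be distinct, but only 2 values are available — impossible by the pigeonhole principle.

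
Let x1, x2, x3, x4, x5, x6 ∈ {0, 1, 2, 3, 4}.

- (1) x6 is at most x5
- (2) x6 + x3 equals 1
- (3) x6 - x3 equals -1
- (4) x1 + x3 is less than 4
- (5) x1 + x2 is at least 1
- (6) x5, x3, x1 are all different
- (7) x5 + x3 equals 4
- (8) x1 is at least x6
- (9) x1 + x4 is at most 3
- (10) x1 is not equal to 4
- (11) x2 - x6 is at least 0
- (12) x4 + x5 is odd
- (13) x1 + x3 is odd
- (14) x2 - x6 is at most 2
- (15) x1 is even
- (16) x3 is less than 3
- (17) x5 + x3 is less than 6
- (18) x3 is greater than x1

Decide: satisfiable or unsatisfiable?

The assignment x1 = 0, x2 = 2, x3 = 1, x4 = 0, x5 = 3, x6 = 0 works:
  constraint 2 holds since x6 + x3 = 1.
  constraint 3 holds since x6 - x3 = -1.
The rest check out directly.

Satisfiable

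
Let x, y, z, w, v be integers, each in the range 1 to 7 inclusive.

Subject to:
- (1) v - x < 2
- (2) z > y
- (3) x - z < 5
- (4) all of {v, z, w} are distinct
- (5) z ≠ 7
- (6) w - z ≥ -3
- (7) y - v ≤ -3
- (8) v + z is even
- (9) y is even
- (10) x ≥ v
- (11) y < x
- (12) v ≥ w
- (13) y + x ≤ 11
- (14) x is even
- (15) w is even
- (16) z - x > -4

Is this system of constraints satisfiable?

The assignment x = 6, y = 2, z = 4, w = 2, v = 6 works:
  constraint 1 holds since v - x = 0.
  constraint 3 holds since x - z = 2.
The rest check out directly.

Satisfiable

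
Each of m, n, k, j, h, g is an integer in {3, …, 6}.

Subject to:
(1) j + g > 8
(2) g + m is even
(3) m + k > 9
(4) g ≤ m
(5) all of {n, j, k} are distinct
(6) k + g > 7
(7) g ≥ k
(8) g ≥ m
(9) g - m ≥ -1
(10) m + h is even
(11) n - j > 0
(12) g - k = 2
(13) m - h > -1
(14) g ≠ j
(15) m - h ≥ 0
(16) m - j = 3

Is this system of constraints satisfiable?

Satisfiable

Setting (m, n, k, j, h, g) = (6, 6, 4, 3, 6, 6) satisfies everything: constraint 1: j + g = 9; constraint 3: m + k = 10; constraint 6: k + g = 10, and the others follow.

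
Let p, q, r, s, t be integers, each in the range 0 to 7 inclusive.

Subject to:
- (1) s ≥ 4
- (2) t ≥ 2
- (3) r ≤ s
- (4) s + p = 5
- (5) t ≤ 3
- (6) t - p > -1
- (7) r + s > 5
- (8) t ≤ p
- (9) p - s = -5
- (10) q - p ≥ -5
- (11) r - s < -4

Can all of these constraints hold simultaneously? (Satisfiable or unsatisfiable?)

Unsatisfiable

From constraint 1: s ≥ 4. From constraints 2 and 8: p ≥ t ≥ 2. Hence s + p ≥ 6. But constraint 4 requires s + p = 5, and 5 < 6. Contradiction.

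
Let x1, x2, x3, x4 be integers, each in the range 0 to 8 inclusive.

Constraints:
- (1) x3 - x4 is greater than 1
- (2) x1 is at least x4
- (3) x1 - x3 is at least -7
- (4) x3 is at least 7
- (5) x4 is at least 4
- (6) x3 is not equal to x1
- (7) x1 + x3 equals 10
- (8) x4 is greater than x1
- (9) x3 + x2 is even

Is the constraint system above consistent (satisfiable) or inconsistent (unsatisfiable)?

Unsatisfiable

From constraints 2 and 5: x1 ≥ x4 ≥ 4. From constraint 4: x3 ≥ 7. Hence x1 + x3 ≥ 11. But constraint 7 requires x1 + x3 = 10, and 10 < 11. Contradiction.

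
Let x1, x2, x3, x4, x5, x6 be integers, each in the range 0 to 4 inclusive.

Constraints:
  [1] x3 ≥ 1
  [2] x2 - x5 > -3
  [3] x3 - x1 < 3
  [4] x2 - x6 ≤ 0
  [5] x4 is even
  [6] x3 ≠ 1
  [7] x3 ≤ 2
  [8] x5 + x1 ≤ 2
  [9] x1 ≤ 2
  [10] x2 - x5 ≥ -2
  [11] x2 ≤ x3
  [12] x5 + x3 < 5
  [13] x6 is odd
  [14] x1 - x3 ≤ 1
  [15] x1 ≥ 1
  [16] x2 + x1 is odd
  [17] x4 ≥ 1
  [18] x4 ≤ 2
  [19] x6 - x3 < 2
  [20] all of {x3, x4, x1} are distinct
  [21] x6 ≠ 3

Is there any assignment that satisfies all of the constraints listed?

Unsatisfiable

Constraints 1, 7, 9, 15, 17, and 18 confine each of x3, x4, x1 to the 2 values {1, 2}.
Constraint 20 requires all 3 of them to be distinct, but only 2 values are available — impossible by the pigeonhole principle.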